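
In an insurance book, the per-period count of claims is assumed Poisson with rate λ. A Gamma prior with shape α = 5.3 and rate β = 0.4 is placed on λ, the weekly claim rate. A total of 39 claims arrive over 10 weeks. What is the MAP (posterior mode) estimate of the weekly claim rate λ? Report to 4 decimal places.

With a Gamma(shape α, rate β) prior, the Poisson likelihood is conjugate: the posterior is Gamma(α + ΣXᵢ, β + n).
Posterior: Gamma(α+S, β+n) = Gamma(5.3+39, 0.4+10) = Gamma(44.3, 10.4).
Mode of Gamma(α,β) for α≥1 is (α−1)/β = 43.3/10.4 = 4.1635.

4.1635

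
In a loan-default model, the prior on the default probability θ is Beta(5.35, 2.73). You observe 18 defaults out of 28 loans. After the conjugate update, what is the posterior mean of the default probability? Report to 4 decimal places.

The Beta prior is conjugate to a Binomial/Bernoulli likelihood; the update adds successes to α and failures to β.
Posterior: Beta(α+k, β+n−k) = Beta(5.35+18, 2.73+10) = Beta(23.35, 12.73).
Posterior mean = α/(α+β) = 23.35/36.08 = 0.6472.

0.6472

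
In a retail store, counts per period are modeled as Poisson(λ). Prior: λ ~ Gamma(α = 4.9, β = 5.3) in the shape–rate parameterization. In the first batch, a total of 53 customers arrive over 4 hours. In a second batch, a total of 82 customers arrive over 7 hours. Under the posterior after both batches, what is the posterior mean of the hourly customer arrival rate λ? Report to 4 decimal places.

8.5828

With a Gamma(shape α, rate β) prior, the Poisson likelihood is conjugate: the posterior is Gamma(α + ΣXᵢ, β + n).
After batch 1: Gamma(α+S, β+n) = Gamma(4.9+53, 5.3+4) = Gamma(57.9, 9.3).
After batch 2: Gamma(α+S, β+n) = Gamma(57.9+82, 9.3+7) = Gamma(139.9, 16.3).
Posterior mean = α/β = 139.9/16.3 = 8.5828.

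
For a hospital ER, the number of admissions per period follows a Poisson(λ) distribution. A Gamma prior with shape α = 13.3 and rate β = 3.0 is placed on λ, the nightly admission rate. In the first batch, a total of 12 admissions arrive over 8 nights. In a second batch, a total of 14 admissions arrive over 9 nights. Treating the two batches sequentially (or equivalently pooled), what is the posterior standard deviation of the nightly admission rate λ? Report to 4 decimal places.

0.3134

With a Gamma(shape α, rate β) prior, the Poisson likelihood is conjugate: the posterior is Gamma(α + ΣXᵢ, β + n).
After batch 1: Gamma(α+S, β+n) = Gamma(13.3+12, 3.0+8) = Gamma(25.3, 11.0).
After batch 2: Gamma(α+S, β+n) = Gamma(25.3+14, 11.0+9) = Gamma(39.3, 20.0).
SD = √α/β = √39.3/20.0 = 0.3134.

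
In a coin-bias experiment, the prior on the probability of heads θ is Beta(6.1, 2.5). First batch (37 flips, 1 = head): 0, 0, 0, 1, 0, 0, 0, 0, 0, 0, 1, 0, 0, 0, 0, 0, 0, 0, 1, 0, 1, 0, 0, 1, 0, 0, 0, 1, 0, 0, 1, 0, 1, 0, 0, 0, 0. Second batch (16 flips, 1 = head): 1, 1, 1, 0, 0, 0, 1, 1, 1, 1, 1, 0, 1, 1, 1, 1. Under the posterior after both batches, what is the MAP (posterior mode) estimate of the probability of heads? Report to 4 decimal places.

The Beta prior is conjugate to a Binomial/Bernoulli likelihood; the update adds successes to α and failures to β.
After batch 1: Beta(6.1+8, 2.5+29) = Beta(14.1, 31.5).
After batch 2: Beta(14.1+12, 31.5+4) = Beta(26.1, 35.5).
Mode of Beta(a,b) for a,b>1 is (a−1)/(a+b−2) = 25.1/59.6 = 0.4211.

0.4211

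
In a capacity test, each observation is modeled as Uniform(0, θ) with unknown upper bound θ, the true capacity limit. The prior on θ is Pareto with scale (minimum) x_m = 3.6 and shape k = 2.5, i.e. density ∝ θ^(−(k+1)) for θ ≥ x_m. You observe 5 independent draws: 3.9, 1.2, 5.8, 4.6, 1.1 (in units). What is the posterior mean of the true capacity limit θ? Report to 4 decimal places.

A Pareto(scale x_m, shape k) prior on the upper bound θ of Uniform(0, θ) is conjugate: posterior is Pareto(max(x_m, max xᵢ), k + n).
Sample maximum = 5.8; prior scale x_m = 3.6 → posterior scale = max = 5.8.
Posterior shape = 2.5 + 5 = 7.5.
E[θ|data] = k·x_m/(k−1) = 7.5·5.8/6.5 = 6.6923.

6.6923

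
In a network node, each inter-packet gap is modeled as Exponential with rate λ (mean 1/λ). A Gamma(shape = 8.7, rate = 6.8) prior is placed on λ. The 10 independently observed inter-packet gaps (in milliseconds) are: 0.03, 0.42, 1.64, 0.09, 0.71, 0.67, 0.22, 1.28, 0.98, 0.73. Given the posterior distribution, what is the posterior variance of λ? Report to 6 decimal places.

With a Gamma(shape α, rate β) prior on the exponential rate λ, the posterior after n observations with total T = Σxᵢ is Gamma(α+n, β+T).
Sum of observations T = 6.77 milliseconds; n = 10.
Posterior: Gamma(8.7+10, 6.8+6.77) = Gamma(18.7, 13.57).
Var = α/β² = 0.101550.

0.101550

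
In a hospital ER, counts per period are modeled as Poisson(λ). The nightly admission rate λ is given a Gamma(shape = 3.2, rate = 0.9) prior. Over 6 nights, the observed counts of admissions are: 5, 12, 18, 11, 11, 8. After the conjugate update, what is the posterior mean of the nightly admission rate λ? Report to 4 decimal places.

9.8841

With a Gamma(shape α, rate β) prior, the Poisson likelihood is conjugate: the posterior is Gamma(α + ΣXᵢ, β + n).
Sum of counts S = 65 over n = 6 nights.
Posterior: Gamma(α+S, β+n) = Gamma(3.2+65, 0.9+6) = Gamma(68.2, 6.9).
Posterior mean = α/β = 68.2/6.9 = 9.8841.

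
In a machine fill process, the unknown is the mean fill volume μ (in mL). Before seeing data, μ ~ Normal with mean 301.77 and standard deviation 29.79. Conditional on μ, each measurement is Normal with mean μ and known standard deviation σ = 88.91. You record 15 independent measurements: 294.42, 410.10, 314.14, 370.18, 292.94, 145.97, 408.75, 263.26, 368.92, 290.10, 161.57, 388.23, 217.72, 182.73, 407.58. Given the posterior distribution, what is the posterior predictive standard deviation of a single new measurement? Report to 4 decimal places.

90.7504

For Normal data with known variance σ², a Normal(μ₀, σ₀²) prior on μ is conjugate. Posterior precision = 1/σ₀² + n/σ²; posterior mean is the precision-weighted average of μ₀ and x̄.
σ₀² = 29.79² = 887.4441, σ² = 88.91² = 7904.9881; σ² + n·σ₀² = 7904.9881 + 15·887.4441 = 21216.6496.
Posterior precision = 1/σ₀² + n/σ² = 1/887.4441 + 15/7904.9881 = (σ² + n·σ₀²)/(σ₀²σ²) = 21216.6496/(887.4441·7904.9881); posterior variance σₙ² = σ₀²σ²/(σ² + n·σ₀²) = 887.4441·7904.9881/21216.6496 = 330.647637.
Predictive variance for one new observation = σₙ² + σ² = 887.4441·7904.9881/21216.6496 + 7904.9881 = σ²·(σ₀² + 21216.6496)/21216.6496 = 7904.9881·22104.0937/21216.6496 = 8235.635737; SD = √(7904.9881·22104.0937/21216.6496) = 90.7504.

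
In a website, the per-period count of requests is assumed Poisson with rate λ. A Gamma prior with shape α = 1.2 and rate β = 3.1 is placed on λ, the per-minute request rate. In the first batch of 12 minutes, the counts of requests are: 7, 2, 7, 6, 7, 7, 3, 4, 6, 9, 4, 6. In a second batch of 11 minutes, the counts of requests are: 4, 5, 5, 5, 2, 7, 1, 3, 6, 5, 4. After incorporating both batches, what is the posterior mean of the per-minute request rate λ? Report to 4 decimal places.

With a Gamma(shape α, rate β) prior, the Poisson likelihood is conjugate: the posterior is Gamma(α + ΣXᵢ, β + n).
Batch 1: sum of counts S = 68 over n = 12 minutes.
After batch 1: Gamma(α+S, β+n) = Gamma(1.2+68, 3.1+12) = Gamma(69.2, 15.1).
Batch 2: sum of counts S = 47 over n = 11 minutes.
After batch 2: Gamma(α+S, β+n) = Gamma(69.2+47, 15.1+11) = Gamma(116.2, 26.1).
Posterior mean = α/β = 116.2/26.1 = 4.4521.

4.4521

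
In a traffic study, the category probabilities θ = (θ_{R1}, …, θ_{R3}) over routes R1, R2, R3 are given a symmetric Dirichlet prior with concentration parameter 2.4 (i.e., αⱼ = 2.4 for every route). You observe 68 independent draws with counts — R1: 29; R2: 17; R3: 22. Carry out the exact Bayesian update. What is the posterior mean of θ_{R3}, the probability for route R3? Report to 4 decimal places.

0.3245

The Dirichlet prior is conjugate to the Multinomial likelihood: each posterior αⱼ = prior αⱼ + observed count nⱼ.
Posterior concentration: (31.4, 19.4, 24.4), total = 75.2.
E[θ_{R3}|data] = α_{R3}/Σα = 24.4/75.2 = 0.3245.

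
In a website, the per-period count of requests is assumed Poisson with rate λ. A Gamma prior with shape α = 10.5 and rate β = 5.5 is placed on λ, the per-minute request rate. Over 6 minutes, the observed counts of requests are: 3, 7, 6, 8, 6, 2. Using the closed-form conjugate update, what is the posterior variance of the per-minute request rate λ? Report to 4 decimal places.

With a Gamma(shape α, rate β) prior, the Poisson likelihood is conjugate: the posterior is Gamma(α + ΣXᵢ, β + n).
Sum of counts S = 32 over n = 6 minutes.
Posterior: Gamma(α+S, β+n) = Gamma(10.5+32, 5.5+6) = Gamma(42.5, 11.5).
Var = α/β² = 42.5/11.5² = 0.3214.

0.3214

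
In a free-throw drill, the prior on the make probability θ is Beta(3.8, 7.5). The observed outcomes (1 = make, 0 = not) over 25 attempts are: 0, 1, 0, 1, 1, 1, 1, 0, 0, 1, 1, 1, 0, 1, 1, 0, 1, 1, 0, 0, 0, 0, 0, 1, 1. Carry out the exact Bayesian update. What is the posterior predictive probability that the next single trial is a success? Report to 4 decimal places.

The Beta prior is conjugate to a Binomial/Bernoulli likelihood; the update adds successes to α and failures to β.
Posterior: Beta(α+k, β+n−k) = Beta(3.8+14, 7.5+11) = Beta(17.8, 18.5).
For a single future Bernoulli trial, P(success | data) = α/(α+β) = 0.4904.

0.4904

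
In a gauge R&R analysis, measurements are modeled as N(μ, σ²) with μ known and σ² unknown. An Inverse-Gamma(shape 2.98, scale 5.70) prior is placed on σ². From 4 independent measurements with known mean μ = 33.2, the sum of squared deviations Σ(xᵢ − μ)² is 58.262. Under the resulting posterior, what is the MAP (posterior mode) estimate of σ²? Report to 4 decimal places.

With known mean μ and an Inverse-Gamma(α, β) prior on σ², the Normal likelihood is conjugate: posterior is Inv-Gamma(α + n/2, β + Σ(xᵢ−μ)²/2).
Posterior: Inv-Gamma(2.98 + 4/2, 5.70 + 58.262/2) = Inv-Gamma(4.98, 34.8310).
Mode = β/(α+1) = 34.8310/5.98 = 5.8246.

5.8246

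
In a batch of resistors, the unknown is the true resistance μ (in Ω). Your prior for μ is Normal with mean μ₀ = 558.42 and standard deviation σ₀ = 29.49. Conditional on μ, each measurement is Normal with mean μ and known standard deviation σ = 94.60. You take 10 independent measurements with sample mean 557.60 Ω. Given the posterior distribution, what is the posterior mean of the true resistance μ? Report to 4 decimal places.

For Normal data with known variance σ², a Normal(μ₀, σ₀²) prior on μ is conjugate. Posterior precision = 1/σ₀² + n/σ²; posterior mean is the precision-weighted average of μ₀ and x̄.
n·x̄ = 10·557.60 = 5576.
σ₀² = 29.49² = 869.6601, σ² = 94.60² = 8949.16; σ² + n·σ₀² = 8949.16 + 10·869.6601 = 17645.761.
Posterior mean = (μ₀/σ₀² + n·x̄/σ²)/(1/σ₀² + n/σ²) = (σ²·μ₀ + σ₀²·n·x̄)/(σ² + n·σ₀²) = (8949.16·558.42 + 869.6601·5576)/17645.761 = 9846614.6448/17645.761 = 558.0159.

558.0159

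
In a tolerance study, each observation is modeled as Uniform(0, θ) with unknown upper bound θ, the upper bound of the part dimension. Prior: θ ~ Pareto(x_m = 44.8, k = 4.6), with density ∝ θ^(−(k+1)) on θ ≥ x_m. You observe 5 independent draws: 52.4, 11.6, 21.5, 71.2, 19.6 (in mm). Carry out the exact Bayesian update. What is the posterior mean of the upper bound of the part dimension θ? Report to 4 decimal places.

79.4791

A Pareto(scale x_m, shape k) prior on the upper bound θ of Uniform(0, θ) is conjugate: posterior is Pareto(max(x_m, max xᵢ), k + n).
Sample maximum = 71.2; prior scale x_m = 44.8 → posterior scale = max = 71.2.
Posterior shape = 4.6 + 5 = 9.6.
E[θ|data] = k·x_m/(k−1) = 9.6·71.2/8.6 = 79.4791.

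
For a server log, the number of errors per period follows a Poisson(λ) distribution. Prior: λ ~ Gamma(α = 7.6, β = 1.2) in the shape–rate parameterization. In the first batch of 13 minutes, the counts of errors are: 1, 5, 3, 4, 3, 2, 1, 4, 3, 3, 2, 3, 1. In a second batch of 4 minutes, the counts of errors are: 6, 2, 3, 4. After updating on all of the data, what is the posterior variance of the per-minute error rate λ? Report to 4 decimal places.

With a Gamma(shape α, rate β) prior, the Poisson likelihood is conjugate: the posterior is Gamma(α + ΣXᵢ, β + n).
Batch 1: sum of counts S = 35 over n = 13 minutes.
After batch 1: Gamma(α+S, β+n) = Gamma(7.6+35, 1.2+13) = Gamma(42.6, 14.2).
Batch 2: sum of counts S = 15 over n = 4 minutes.
After batch 2: Gamma(α+S, β+n) = Gamma(42.6+15, 14.2+4) = Gamma(57.6, 18.2).
Var = α/β² = 57.6/18.2² = 0.1739.

0.1739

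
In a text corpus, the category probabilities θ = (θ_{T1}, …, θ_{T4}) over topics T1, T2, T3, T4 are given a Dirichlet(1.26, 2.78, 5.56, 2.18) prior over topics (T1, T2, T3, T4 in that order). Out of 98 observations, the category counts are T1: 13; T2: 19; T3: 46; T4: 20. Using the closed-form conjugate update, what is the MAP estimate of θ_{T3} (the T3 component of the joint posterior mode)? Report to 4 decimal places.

The Dirichlet prior is conjugate to the Multinomial likelihood: each posterior αⱼ = prior αⱼ + observed count nⱼ.
Posterior concentration: (14.26, 21.78, 51.56, 22.18), total = 109.78.
Joint mode component: (α_{T3}−1)/(Σα−K) = 50.56/105.78 = 0.4780.

0.4780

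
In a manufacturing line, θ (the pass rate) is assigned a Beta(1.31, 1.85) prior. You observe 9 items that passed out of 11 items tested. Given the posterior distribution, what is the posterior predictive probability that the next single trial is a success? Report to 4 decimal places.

0.7281

The Beta prior is conjugate to a Binomial/Bernoulli likelihood; the update adds successes to α and failures to β.
Posterior: Beta(α+k, β+n−k) = Beta(1.31+9, 1.85+2) = Beta(10.31, 3.85).
For a single future Bernoulli trial, P(success | data) = α/(α+β) = 0.7281.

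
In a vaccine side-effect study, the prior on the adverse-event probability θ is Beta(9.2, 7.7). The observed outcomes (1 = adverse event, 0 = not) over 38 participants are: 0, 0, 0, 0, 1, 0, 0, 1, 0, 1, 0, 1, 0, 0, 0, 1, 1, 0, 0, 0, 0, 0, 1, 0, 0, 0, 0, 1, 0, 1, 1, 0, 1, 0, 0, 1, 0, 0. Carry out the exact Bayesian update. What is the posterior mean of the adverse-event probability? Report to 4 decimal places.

0.3862

The Beta prior is conjugate to a Binomial/Bernoulli likelihood; the update adds successes to α and failures to β.
Posterior: Beta(α+k, β+n−k) = Beta(9.2+12, 7.7+26) = Beta(21.2, 33.7).
Posterior mean = α/(α+β) = 21.2/54.9 = 0.3862.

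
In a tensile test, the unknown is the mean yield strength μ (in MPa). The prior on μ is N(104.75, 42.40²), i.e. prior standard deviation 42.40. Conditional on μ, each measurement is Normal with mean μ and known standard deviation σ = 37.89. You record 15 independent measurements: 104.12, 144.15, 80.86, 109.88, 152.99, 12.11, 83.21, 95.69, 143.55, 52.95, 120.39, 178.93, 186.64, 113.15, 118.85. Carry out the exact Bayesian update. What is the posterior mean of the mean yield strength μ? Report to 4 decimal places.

For Normal data with known variance σ², a Normal(μ₀, σ₀²) prior on μ is conjugate. Posterior precision = 1/σ₀² + n/σ²; posterior mean is the precision-weighted average of μ₀ and x̄.
Σxᵢ = 104.12 + 144.15 + 80.86 + 109.88 + 152.99 + 12.11 + 83.21 + 95.69 + 143.55 + 52.95 + 120.39 + 178.93 + 186.64 + 113.15 + 118.85 = 1697.47, so n·x̄ = 1697.47.
σ₀² = 42.40² = 1797.76, σ² = 37.89² = 1435.6521; σ² + n·σ₀² = 1435.6521 + 15·1797.76 = 28402.0521.
Posterior mean = (μ₀/σ₀² + n·x̄/σ²)/(1/σ₀² + n/σ²) = (σ²·μ₀ + σ₀²·n·x̄)/(σ² + n·σ₀²) = (1435.6521·104.75 + 1797.76·1697.47)/28402.0521 = 3202028.224675/28402.0521 = 112.7393.

112.7393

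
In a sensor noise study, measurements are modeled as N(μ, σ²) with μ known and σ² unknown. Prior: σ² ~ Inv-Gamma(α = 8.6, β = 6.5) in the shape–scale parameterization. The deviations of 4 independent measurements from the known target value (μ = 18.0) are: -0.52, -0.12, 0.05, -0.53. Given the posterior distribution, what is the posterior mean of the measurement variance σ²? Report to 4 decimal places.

With known mean μ and an Inverse-Gamma(α, β) prior on σ², the Normal likelihood is conjugate: posterior is Inv-Gamma(α + n/2, β + Σ(xᵢ−μ)²/2).
Σ(xᵢ−μ)² = (-0.52)² + (-0.12)² + (0.05)² + (-0.53)² = 0.5682.
Posterior: Inv-Gamma(8.6 + 4/2, 6.5 + 0.5682/2) = Inv-Gamma(10.60, 6.78410).
E[σ²|data] = β/(α−1) = 6.78410/9.60 = 0.7067.

0.7067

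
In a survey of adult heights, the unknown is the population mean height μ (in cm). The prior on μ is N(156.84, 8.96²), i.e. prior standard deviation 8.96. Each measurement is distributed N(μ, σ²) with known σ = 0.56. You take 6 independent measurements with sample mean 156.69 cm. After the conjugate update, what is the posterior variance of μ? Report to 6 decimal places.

For Normal data with known variance σ², a Normal(μ₀, σ₀²) prior on μ is conjugate. Posterior precision = 1/σ₀² + n/σ²; posterior mean is the precision-weighted average of μ₀ and x̄.
σ₀² = 8.96² = 80.2816, σ² = 0.56² = 0.3136; σ² + n·σ₀² = 0.3136 + 6·80.2816 = 482.0032.
Posterior precision = 1/σ₀² + n/σ² = 1/80.2816 + 6/0.3136 = (σ² + n·σ₀²)/(σ₀²σ²) = 482.0032/(80.2816·0.3136); posterior variance σₙ² = σ₀²σ²/(σ² + n·σ₀²) = 80.2816·0.3136/482.0032 = 0.052233.

0.052233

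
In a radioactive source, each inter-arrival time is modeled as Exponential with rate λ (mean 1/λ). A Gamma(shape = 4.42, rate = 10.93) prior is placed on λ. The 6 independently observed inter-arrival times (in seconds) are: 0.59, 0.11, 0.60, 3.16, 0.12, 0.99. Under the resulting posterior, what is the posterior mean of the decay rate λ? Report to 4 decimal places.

0.6315

With a Gamma(shape α, rate β) prior on the exponential rate λ, the posterior after n observations with total T = Σxᵢ is Gamma(α+n, β+T).
Sum of observations T = 5.57 seconds; n = 6.
Posterior: Gamma(4.42+6, 10.93+5.57) = Gamma(10.42, 16.50).
Posterior mean of λ = α/β = 10.42/16.50 = 0.6315.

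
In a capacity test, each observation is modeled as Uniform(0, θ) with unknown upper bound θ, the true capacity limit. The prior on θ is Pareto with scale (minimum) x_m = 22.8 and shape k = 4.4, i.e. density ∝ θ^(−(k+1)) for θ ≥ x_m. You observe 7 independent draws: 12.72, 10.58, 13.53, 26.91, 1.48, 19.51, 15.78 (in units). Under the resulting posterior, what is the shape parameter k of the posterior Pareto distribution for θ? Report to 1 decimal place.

A Pareto(scale x_m, shape k) prior on the upper bound θ of Uniform(0, θ) is conjugate: posterior is Pareto(max(x_m, max xᵢ), k + n).
Sample maximum = 26.91; prior scale x_m = 22.8 → posterior scale = max = 26.91.
Posterior shape = 4.4 + 7 = 11.4.
Posterior shape k = 11.4.

11.4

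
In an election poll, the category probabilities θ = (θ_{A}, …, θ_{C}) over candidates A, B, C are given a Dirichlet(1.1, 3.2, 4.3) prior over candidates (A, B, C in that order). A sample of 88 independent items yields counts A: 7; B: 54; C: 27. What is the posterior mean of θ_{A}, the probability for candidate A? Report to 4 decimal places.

0.0839

The Dirichlet prior is conjugate to the Multinomial likelihood: each posterior αⱼ = prior αⱼ + observed count nⱼ.
Posterior concentration: (8.1, 57.2, 31.3), total = 96.6.
E[θ_{A}|data] = α_{A}/Σα = 8.1/96.6 = 0.0839.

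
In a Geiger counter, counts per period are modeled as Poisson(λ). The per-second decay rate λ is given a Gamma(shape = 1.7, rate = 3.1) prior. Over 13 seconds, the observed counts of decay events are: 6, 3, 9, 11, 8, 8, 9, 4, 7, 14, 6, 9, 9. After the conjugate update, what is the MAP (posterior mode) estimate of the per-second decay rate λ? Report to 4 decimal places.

6.4410

With a Gamma(shape α, rate β) prior, the Poisson likelihood is conjugate: the posterior is Gamma(α + ΣXᵢ, β + n).
Sum of counts S = 103 over n = 13 seconds.
Posterior: Gamma(α+S, β+n) = Gamma(1.7+103, 3.1+13) = Gamma(104.7, 16.1).
Mode of Gamma(α,β) for α≥1 is (α−1)/β = 103.7/16.1 = 6.4410.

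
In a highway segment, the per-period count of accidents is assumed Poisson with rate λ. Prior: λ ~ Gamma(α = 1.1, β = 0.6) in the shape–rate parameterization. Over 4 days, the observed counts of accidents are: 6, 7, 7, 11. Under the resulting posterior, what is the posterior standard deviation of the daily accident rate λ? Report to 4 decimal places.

1.2317

With a Gamma(shape α, rate β) prior, the Poisson likelihood is conjugate: the posterior is Gamma(α + ΣXᵢ, β + n).
Sum of counts S = 31 over n = 4 days.
Posterior: Gamma(α+S, β+n) = Gamma(1.1+31, 0.6+4) = Gamma(32.1, 4.6).
SD = √α/β = √32.1/4.6 = 1.2317.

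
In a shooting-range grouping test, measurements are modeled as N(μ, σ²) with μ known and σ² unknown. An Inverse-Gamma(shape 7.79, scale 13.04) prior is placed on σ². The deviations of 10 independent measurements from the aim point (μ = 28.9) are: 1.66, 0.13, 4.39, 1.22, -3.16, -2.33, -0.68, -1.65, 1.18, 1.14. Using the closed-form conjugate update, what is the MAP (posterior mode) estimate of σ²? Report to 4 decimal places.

With known mean μ and an Inverse-Gamma(α, β) prior on σ², the Normal likelihood is conjugate: posterior is Inv-Gamma(α + n/2, β + Σ(xᵢ−μ)²/2).
Σ(xᵢ−μ)² = (1.66)² + (0.13)² + (4.39)² + (1.22)² + (-3.16)² + (-2.33)² + (-0.68)² + (-1.65)² + (1.18)² + (1.14)² = 44.8244.
Posterior: Inv-Gamma(7.79 + 10/2, 13.04 + 44.8244/2) = Inv-Gamma(12.79, 35.45220).
Mode = β/(α+1) = 35.45220/13.79 = 2.5709.

2.5709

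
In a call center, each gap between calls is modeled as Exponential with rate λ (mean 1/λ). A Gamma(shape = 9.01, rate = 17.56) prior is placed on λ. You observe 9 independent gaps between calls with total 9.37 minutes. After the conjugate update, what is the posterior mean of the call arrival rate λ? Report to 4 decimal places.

0.6688

With a Gamma(shape α, rate β) prior on the exponential rate λ, the posterior after n observations with total T = Σxᵢ is Gamma(α+n, β+T).
Posterior: Gamma(9.01+9, 17.56+9.37) = Gamma(18.01, 26.93).
Posterior mean of λ = α/β = 18.01/26.93 = 0.6688.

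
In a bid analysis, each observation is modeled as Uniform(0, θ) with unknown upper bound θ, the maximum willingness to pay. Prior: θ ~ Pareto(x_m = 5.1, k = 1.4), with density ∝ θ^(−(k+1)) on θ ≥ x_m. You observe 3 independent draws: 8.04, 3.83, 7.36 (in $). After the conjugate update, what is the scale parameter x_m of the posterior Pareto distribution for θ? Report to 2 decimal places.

A Pareto(scale x_m, shape k) prior on the upper bound θ of Uniform(0, θ) is conjugate: posterior is Pareto(max(x_m, max xᵢ), k + n).
Sample maximum = 8.04; prior scale x_m = 5.1 → posterior scale = max = 8.04.
Posterior shape = 1.4 + 3 = 4.4.
Posterior scale x_m = 8.04.

8.04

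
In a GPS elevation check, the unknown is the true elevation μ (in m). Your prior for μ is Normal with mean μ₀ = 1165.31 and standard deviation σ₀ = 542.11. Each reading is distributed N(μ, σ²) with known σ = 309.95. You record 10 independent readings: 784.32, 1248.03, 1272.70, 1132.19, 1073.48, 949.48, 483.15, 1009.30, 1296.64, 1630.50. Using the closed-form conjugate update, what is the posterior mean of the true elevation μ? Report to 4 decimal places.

1090.4269

For Normal data with known variance σ², a Normal(μ₀, σ₀²) prior on μ is conjugate. Posterior precision = 1/σ₀² + n/σ²; posterior mean is the precision-weighted average of μ₀ and x̄.
Σxᵢ = 784.32 + 1248.03 + 1272.70 + 1132.19 + 1073.48 + 949.48 + 483.15 + 1009.30 + 1296.64 + 1630.50 = 10879.79, so n·x̄ = 10879.79.
σ₀² = 542.11² = 293883.2521, σ² = 309.95² = 96069.0025; σ² + n·σ₀² = 96069.0025 + 10·293883.2521 = 3034901.5235.
Posterior mean = (μ₀/σ₀² + n·x̄/σ²)/(1/σ₀² + n/σ²) = (σ²·μ₀ + σ₀²·n·x̄)/(σ² + n·σ₀²) = (96069.0025·1165.31 + 293883.2521·10879.79)/3034901.5235 = 3309338236.668334/3034901.5235 = 1090.4269.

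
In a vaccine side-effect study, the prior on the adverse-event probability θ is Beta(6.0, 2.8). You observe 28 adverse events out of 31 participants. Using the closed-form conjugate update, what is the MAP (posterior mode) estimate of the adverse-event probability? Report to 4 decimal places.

The Beta prior is conjugate to a Binomial/Bernoulli likelihood; the update adds successes to α and failures to β.
Posterior: Beta(α+k, β+n−k) = Beta(6.0+28, 2.8+3) = Beta(34.0, 5.8).
Mode of Beta(a,b) for a,b>1 is (a−1)/(a+b−2) = 33.0/37.8 = 0.8730.

0.8730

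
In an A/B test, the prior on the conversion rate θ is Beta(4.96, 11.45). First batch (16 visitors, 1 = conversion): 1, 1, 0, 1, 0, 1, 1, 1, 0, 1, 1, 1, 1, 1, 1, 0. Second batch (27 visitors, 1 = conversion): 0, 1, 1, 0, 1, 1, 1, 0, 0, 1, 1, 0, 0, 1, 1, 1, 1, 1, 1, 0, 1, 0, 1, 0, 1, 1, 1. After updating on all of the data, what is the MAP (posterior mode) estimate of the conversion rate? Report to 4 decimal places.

0.5915

The Beta prior is conjugate to a Binomial/Bernoulli likelihood; the update adds successes to α and failures to β.
After batch 1: Beta(4.96+12, 11.45+4) = Beta(16.96, 15.45).
After batch 2: Beta(16.96+18, 15.45+9) = Beta(34.96, 24.45).
Mode of Beta(a,b) for a,b>1 is (a−1)/(a+b−2) = 33.96/57.41 = 0.5915.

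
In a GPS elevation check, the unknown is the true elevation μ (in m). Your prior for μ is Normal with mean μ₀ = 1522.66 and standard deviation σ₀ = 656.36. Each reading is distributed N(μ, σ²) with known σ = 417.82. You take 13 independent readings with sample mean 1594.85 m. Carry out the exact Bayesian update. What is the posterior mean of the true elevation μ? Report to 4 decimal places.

For Normal data with known variance σ², a Normal(μ₀, σ₀²) prior on μ is conjugate. Posterior precision = 1/σ₀² + n/σ²; posterior mean is the precision-weighted average of μ₀ and x̄.
n·x̄ = 13·1594.85 = 20733.05.
σ₀² = 656.36² = 430808.4496, σ² = 417.82² = 174573.5524; σ² + n·σ₀² = 174573.5524 + 13·430808.4496 = 5775083.3972.
Posterior mean = (μ₀/σ₀² + n·x̄/σ²)/(1/σ₀² + n/σ²) = (σ²·μ₀ + σ₀²·n·x̄)/(σ² + n·σ₀²) = (174573.5524·1522.66 + 430808.4496·20733.05)/5775083.3972 = 9197789291.276664/5775083.3972 = 1592.6678.

1592.6678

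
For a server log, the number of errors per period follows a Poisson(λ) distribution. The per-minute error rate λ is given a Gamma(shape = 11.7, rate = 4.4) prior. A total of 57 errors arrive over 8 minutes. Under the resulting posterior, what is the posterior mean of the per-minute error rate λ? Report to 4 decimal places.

5.5403

With a Gamma(shape α, rate β) prior, the Poisson likelihood is conjugate: the posterior is Gamma(α + ΣXᵢ, β + n).
Posterior: Gamma(α+S, β+n) = Gamma(11.7+57, 4.4+8) = Gamma(68.7, 12.4).
Posterior mean = α/β = 68.7/12.4 = 5.5403.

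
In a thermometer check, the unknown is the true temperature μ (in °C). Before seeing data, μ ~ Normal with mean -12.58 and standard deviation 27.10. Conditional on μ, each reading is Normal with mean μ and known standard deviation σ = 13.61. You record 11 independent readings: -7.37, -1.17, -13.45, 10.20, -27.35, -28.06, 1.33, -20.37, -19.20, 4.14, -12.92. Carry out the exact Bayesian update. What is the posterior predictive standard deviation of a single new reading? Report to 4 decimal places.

For Normal data with known variance σ², a Normal(μ₀, σ₀²) prior on μ is conjugate. Posterior precision = 1/σ₀² + n/σ²; posterior mean is the precision-weighted average of μ₀ and x̄.
σ₀² = 27.10² = 734.41, σ² = 13.61² = 185.2321; σ² + n·σ₀² = 185.2321 + 11·734.41 = 8263.7421.
Posterior precision = 1/σ₀² + n/σ² = 1/734.41 + 11/185.2321 = (σ² + n·σ₀²)/(σ₀²σ²) = 8263.7421/(734.41·185.2321); posterior variance σₙ² = σ₀²σ²/(σ² + n·σ₀²) = 734.41·185.2321/8263.7421 = 16.461829.
Predictive variance for one new observation = σₙ² + σ² = 734.41·185.2321/8263.7421 + 185.2321 = σ²·(σ₀² + 8263.7421)/8263.7421 = 185.2321·8998.1521/8263.7421 = 201.693929; SD = √(185.2321·8998.1521/8263.7421) = 14.2019.

14.2019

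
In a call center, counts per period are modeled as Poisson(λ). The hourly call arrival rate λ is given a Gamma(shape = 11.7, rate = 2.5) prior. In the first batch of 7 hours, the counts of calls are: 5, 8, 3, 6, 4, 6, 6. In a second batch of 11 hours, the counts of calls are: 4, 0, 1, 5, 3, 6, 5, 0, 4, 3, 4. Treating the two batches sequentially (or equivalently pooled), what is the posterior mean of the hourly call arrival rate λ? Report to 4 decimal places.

With a Gamma(shape α, rate β) prior, the Poisson likelihood is conjugate: the posterior is Gamma(α + ΣXᵢ, β + n).
Batch 1: sum of counts S = 38 over n = 7 hours.
After batch 1: Gamma(α+S, β+n) = Gamma(11.7+38, 2.5+7) = Gamma(49.7, 9.5).
Batch 2: sum of counts S = 35 over n = 11 hours.
After batch 2: Gamma(α+S, β+n) = Gamma(49.7+35, 9.5+11) = Gamma(84.7, 20.5).
Posterior mean = α/β = 84.7/20.5 = 4.1317.

4.1317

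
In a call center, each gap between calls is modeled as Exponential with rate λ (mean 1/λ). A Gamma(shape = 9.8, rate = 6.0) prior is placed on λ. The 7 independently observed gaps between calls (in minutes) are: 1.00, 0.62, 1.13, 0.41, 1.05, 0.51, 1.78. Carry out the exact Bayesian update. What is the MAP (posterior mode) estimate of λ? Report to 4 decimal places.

With a Gamma(shape α, rate β) prior on the exponential rate λ, the posterior after n observations with total T = Σxᵢ is Gamma(α+n, β+T).
Sum of observations T = 6.50 minutes; n = 7.
Posterior: Gamma(9.8+7, 6.0+6.50) = Gamma(16.8, 12.50).
Mode = (α−1)/β = 1.2640.

1.2640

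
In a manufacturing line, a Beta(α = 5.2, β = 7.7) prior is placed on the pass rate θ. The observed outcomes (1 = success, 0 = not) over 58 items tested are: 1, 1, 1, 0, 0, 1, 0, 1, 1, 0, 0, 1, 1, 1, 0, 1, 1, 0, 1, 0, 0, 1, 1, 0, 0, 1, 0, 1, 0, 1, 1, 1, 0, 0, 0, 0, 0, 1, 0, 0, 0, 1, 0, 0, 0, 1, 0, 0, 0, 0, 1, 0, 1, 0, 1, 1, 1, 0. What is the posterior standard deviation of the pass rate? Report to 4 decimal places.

0.0587

The Beta prior is conjugate to a Binomial/Bernoulli likelihood; the update adds successes to α and failures to β.
Posterior: Beta(α+k, β+n−k) = Beta(5.2+27, 7.7+31) = Beta(32.2, 38.7).
Var = αβ/((α+β)²(α+β+1)) = 32.2·38.7/(70.9²·71.9) = 0.00344783; SD = √0.00344783 = 0.0587.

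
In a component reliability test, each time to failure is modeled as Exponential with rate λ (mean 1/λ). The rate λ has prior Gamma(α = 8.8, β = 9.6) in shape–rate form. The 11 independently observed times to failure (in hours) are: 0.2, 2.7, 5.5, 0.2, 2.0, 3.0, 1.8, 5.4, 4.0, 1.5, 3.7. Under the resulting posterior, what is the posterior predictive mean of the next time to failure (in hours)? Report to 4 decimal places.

2.1064

With a Gamma(shape α, rate β) prior on the exponential rate λ, the posterior after n observations with total T = Σxᵢ is Gamma(α+n, β+T).
Sum of observations T = 30.0 hours; n = 11.
Posterior: Gamma(8.8+11, 9.6+30.0) = Gamma(19.8, 39.6).
The predictive distribution for the next observation is Lomax; its mean is β/(α−1) = 39.6/18.8 = 2.1064.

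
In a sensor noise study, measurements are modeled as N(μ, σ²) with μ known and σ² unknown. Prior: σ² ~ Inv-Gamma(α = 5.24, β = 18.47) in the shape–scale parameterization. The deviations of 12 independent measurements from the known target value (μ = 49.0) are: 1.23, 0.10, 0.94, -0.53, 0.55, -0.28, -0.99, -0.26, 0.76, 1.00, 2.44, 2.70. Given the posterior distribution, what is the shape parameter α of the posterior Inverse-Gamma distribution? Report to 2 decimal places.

With known mean μ and an Inverse-Gamma(α, β) prior on σ², the Normal likelihood is conjugate: posterior is Inv-Gamma(α + n/2, β + Σ(xᵢ−μ)²/2).
Σ(xᵢ−μ)² = (1.23)² + (0.10)² + (0.94)² + (-0.53)² + (0.55)² + (-0.28)² + (-0.99)² + (-0.26)² + (0.76)² + (1.00)² + (2.44)² + (2.70)² = 18.9372.
Posterior: Inv-Gamma(5.24 + 12/2, 18.47 + 18.9372/2) = Inv-Gamma(11.24, 27.93860).
Posterior α = 11.24.

11.24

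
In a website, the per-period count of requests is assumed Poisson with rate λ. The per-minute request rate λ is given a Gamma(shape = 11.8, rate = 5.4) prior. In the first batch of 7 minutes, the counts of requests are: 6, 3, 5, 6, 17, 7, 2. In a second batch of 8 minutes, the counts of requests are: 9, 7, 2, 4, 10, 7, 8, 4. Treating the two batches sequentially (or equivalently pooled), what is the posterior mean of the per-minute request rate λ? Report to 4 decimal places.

With a Gamma(shape α, rate β) prior, the Poisson likelihood is conjugate: the posterior is Gamma(α + ΣXᵢ, β + n).
Batch 1: sum of counts S = 46 over n = 7 minutes.
After batch 1: Gamma(α+S, β+n) = Gamma(11.8+46, 5.4+7) = Gamma(57.8, 12.4).
Batch 2: sum of counts S = 51 over n = 8 minutes.
After batch 2: Gamma(α+S, β+n) = Gamma(57.8+51, 12.4+8) = Gamma(108.8, 20.4).
Posterior mean = α/β = 108.8/20.4 = 5.3333.

5.3333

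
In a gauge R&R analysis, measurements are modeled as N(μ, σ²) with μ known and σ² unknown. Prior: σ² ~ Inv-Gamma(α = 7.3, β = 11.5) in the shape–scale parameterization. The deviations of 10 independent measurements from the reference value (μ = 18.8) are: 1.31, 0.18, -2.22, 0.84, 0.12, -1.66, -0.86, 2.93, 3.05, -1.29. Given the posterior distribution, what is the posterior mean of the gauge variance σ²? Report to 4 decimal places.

With known mean μ and an Inverse-Gamma(α, β) prior on σ², the Normal likelihood is conjugate: posterior is Inv-Gamma(α + n/2, β + Σ(xᵢ−μ)²/2).
Σ(xᵢ−μ)² = (1.31)² + (0.18)² + (-2.22)² + (0.84)² + (0.12)² + (-1.66)² + (-0.86)² + (2.93)² + (3.05)² + (-1.29)² = 30.4436.
Posterior: Inv-Gamma(7.3 + 10/2, 11.5 + 30.4436/2) = Inv-Gamma(12.30, 26.72180).
E[σ²|data] = β/(α−1) = 26.72180/11.30 = 2.3648.

2.3648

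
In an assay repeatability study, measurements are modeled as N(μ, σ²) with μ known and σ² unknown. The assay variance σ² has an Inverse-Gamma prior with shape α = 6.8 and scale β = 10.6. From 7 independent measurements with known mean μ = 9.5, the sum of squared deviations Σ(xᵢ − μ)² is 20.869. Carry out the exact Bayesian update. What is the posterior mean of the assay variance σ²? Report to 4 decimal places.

With known mean μ and an Inverse-Gamma(α, β) prior on σ², the Normal likelihood is conjugate: posterior is Inv-Gamma(α + n/2, β + Σ(xᵢ−μ)²/2).
Posterior: Inv-Gamma(6.8 + 7/2, 10.6 + 20.869/2) = Inv-Gamma(10.30, 21.0345).
E[σ²|data] = β/(α−1) = 21.0345/9.30 = 2.2618.

2.2618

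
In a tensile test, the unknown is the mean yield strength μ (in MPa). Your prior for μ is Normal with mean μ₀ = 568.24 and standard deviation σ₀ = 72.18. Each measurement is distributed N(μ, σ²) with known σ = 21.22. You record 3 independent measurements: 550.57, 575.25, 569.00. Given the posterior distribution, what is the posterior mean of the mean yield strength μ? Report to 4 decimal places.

For Normal data with known variance σ², a Normal(μ₀, σ₀²) prior on μ is conjugate. Posterior precision = 1/σ₀² + n/σ²; posterior mean is the precision-weighted average of μ₀ and x̄.
Σxᵢ = 550.57 + 575.25 + 569.00 = 1694.82, so n·x̄ = 1694.82.
σ₀² = 72.18² = 5209.9524, σ² = 21.22² = 450.2884; σ² + n·σ₀² = 450.2884 + 3·5209.9524 = 16080.1456.
Posterior mean = (μ₀/σ₀² + n·x̄/σ²)/(1/σ₀² + n/σ²) = (σ²·μ₀ + σ₀²·n·x̄)/(σ² + n·σ₀²) = (450.2884·568.24 + 5209.9524·1694.82)/16080.1456 = 9085803.406984/16080.1456 = 565.0324.

565.0324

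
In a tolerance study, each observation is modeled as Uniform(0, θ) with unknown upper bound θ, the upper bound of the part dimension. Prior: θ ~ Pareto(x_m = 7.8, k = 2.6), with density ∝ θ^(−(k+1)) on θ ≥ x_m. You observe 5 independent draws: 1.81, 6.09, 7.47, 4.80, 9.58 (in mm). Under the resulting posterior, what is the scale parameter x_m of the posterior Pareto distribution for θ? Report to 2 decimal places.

A Pareto(scale x_m, shape k) prior on the upper bound θ of Uniform(0, θ) is conjugate: posterior is Pareto(max(x_m, max xᵢ), k + n).
Sample maximum = 9.58; prior scale x_m = 7.8 → posterior scale = max = 9.58.
Posterior shape = 2.6 + 5 = 7.6.
Posterior scale x_m = 9.58.

9.58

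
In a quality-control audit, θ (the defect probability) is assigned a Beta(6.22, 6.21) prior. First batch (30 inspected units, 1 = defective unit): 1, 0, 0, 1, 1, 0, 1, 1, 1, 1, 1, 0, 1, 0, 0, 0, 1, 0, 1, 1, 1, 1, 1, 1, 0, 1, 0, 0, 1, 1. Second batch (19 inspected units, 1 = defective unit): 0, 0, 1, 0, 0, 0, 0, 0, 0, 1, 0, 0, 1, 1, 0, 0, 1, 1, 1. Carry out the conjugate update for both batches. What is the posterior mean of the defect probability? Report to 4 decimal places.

The Beta prior is conjugate to a Binomial/Bernoulli likelihood; the update adds successes to α and failures to β.
After batch 1: Beta(6.22+19, 6.21+11) = Beta(25.22, 17.21).
After batch 2: Beta(25.22+7, 17.21+12) = Beta(32.22, 29.21).
Posterior mean = α/(α+β) = 32.22/61.43 = 0.5245.

0.5245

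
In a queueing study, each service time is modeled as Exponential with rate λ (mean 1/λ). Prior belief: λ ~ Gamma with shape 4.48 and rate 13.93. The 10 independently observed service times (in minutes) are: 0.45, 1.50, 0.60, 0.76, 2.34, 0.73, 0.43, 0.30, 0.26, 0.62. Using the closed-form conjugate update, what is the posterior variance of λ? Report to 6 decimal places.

With a Gamma(shape α, rate β) prior on the exponential rate λ, the posterior after n observations with total T = Σxᵢ is Gamma(α+n, β+T).
Sum of observations T = 7.99 minutes; n = 10.
Posterior: Gamma(4.48+10, 13.93+7.99) = Gamma(14.48, 21.92).
Var = α/β² = 0.030136.

0.030136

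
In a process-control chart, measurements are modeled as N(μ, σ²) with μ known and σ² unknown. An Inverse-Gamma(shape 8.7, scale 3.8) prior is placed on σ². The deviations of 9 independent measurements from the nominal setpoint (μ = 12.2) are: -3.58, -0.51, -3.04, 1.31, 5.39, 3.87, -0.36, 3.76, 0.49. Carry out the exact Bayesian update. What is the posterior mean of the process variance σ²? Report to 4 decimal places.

3.6955

With known mean μ and an Inverse-Gamma(α, β) prior on σ², the Normal likelihood is conjugate: posterior is Inv-Gamma(α + n/2, β + Σ(xᵢ−μ)²/2).
Σ(xᵢ−μ)² = (-3.58)² + (-0.51)² + (-3.04)² + (1.31)² + (5.39)² + (3.87)² + (-0.36)² + (3.76)² + (0.49)² = 82.5705.
Posterior: Inv-Gamma(8.7 + 9/2, 3.8 + 82.5705/2) = Inv-Gamma(13.20, 45.08525).
E[σ²|data] = β/(α−1) = 45.08525/12.20 = 3.6955.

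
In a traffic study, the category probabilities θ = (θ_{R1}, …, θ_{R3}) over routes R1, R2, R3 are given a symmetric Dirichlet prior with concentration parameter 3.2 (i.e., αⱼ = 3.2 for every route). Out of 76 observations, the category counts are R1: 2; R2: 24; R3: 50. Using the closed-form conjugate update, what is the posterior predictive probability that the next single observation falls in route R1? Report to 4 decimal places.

The Dirichlet prior is conjugate to the Multinomial likelihood: each posterior αⱼ = prior αⱼ + observed count nⱼ.
Posterior concentration: (5.2, 27.2, 53.2), total = 85.6.
P(next = R1 | data) = α_{R1}/Σα = 0.0607.

0.0607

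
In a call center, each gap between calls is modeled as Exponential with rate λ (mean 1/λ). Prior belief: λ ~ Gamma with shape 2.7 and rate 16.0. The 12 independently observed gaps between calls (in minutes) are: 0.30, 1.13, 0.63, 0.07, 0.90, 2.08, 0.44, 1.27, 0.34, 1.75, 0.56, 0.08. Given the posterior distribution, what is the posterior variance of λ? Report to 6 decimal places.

0.022518

With a Gamma(shape α, rate β) prior on the exponential rate λ, the posterior after n observations with total T = Σxᵢ is Gamma(α+n, β+T).
Sum of observations T = 9.55 minutes; n = 12.
Posterior: Gamma(2.7+12, 16.0+9.55) = Gamma(14.7, 25.55).
Var = α/β² = 0.022518.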